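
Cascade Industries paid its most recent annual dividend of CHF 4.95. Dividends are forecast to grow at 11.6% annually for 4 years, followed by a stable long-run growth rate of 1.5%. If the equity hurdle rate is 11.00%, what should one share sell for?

Two-stage DDM. Project D₁…D_4 at 0.116, terminal growth 0.015, discount at r = 0.11.
D_1 = 5.5242
D_2 = 6.1650
D_3 = 6.8801
D_4 = 7.6782
Terminal value at t=4: TV = D_5/(r−g) = 7.7934/(0.11−0.015) = 82.0360
P₀ = 5.5242/(1+0.11)^1 + 6.1650/(1+0.11)^2 + 6.8801/(1+0.11)^3 + 7.6782/(1+0.11)^4 + 82.0360/(1+0.11)^4 = 74.1087

CHF 74.11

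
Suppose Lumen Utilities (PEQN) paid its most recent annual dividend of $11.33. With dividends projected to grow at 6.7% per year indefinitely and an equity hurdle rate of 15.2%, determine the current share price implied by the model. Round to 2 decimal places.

Gordon growth model: P₀ = D₁/(r − g). D₁ = 11.33 × (1 + 0.067) = 12.0891.
P₀ = 12.0891 / (0.152 − 0.067) = 12.0891 / 0.085 = 142.2248

$142.22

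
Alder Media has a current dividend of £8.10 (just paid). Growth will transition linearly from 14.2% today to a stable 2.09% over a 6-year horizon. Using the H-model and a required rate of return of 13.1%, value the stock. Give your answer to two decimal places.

H-model: P₀ = D₀[(1+g_L) + H(g_S−g_L)]/(r−g_L), with H = 6/2 = 3.
P₀ = 8.10 × [(1+0.0209) + 3×(0.142−0.0209)] / (0.131−0.0209)
   = 8.10 × 1.3842 / 0.1101 = 101.8349

£101.83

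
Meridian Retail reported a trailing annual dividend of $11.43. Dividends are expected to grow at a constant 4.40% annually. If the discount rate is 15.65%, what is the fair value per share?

Gordon growth model: P₀ = D₁/(r − g). D₁ = 11.43 × (1 + 0.044) = 11.9329.
P₀ = 11.9329 / (0.1565 − 0.044) = 11.9329 / 0.1125 = 106.0704

$106.07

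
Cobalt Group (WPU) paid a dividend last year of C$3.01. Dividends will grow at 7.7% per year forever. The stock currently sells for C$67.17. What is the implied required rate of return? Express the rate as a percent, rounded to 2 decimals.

Rearranging the constant-growth DDM: r = D₁/P₀ + g.
D₁ = 3.01 × (1 + 0.077) = 3.2418.
r = 3.2418 / 67.17 + 0.077 = 0.04826 + 0.077 = 0.12526

12.53%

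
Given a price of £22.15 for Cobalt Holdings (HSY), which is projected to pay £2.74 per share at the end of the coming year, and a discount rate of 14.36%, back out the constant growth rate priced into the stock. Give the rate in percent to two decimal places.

From P₀ = D₁/(r − g), the implied growth is g = r − D₁/P₀.
g = 0.1436 − 2.74/22.15 = 0.1436 − 0.12370 = 0.01990

1.99%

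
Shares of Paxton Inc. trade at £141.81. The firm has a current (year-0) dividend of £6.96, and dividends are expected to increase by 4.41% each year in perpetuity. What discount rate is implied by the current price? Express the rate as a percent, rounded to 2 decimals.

Rearranging the constant-growth DDM: r = D₁/P₀ + g.
D₁ = 6.96 × (1 + 0.0441) = 7.2669.
r = 7.2669 / 141.81 + 0.0441 = 0.05124 + 0.0441 = 0.09534

9.53%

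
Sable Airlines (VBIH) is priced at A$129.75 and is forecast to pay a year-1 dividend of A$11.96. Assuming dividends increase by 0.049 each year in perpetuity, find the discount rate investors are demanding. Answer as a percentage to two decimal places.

14.12%

Rearranging the constant-growth DDM: r = D₁/P₀ + g.
r = 11.9600 / 129.75 + 0.049 = 0.09218 + 0.049 = 0.14118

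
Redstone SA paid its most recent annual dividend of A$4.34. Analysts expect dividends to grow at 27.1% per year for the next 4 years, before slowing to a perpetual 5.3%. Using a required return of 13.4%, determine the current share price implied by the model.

A$112.31

Two-stage DDM. Project D₁…D_4 at 0.271, terminal growth 0.053, discount at r = 0.134.
D_1 = 5.5161
D_2 = 7.0110
D_3 = 8.9110
D_4 = 11.3259
Terminal value at t=4: TV = D_5/(r−g) = 11.9262/(0.134−0.053) = 147.2364
P₀ = 5.5161/(1+0.134)^1 + 7.0110/(1+0.134)^2 + 8.9110/(1+0.134)^3 + 11.3259/(1+0.134)^4 + 147.2364/(1+0.134)^4 = 112.3113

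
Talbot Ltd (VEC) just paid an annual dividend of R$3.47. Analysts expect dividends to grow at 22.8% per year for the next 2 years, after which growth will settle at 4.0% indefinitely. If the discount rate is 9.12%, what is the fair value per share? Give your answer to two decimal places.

R$97.56

Two-stage DDM. Project D₁…D_2 at 0.228, terminal growth 0.04, discount at r = 0.0912.
D_1 = 4.2612
D_2 = 5.2327
Terminal value at t=2: TV = D_3/(r−g) = 5.4420/(0.0912−0.04) = 106.2893
P₀ = 4.2612/(1+0.0912)^1 + 5.2327/(1+0.0912)^2 + 106.2893/(1+0.0912)^2 = 97.5645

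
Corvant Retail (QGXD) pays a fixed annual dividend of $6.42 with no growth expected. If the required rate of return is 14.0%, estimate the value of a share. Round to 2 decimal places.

$45.86

Zero-growth DDM (perpetuity): P₀ = D/r = 6.42 / 0.14 = 45.8571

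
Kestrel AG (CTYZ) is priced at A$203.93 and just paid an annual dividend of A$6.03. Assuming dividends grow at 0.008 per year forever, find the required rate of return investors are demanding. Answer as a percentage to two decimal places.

3.78%

Rearranging the constant-growth DDM: r = D₁/P₀ + g.
D₁ = 6.03 × (1 + 0.008) = 6.0782.
r = 6.0782 / 203.93 + 0.008 = 0.02981 + 0.008 = 0.03781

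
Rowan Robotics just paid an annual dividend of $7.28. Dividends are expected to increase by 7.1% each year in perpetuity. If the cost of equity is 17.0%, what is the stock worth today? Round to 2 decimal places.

Gordon growth model: P₀ = D₁/(r − g). D₁ = 7.28 × (1 + 0.071) = 7.7969.
P₀ = 7.7969 / (0.17 − 0.071) = 7.7969 / 0.099 = 78.7564

$78.76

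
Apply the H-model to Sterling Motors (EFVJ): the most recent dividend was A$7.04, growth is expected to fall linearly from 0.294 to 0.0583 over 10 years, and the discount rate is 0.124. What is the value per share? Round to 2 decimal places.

A$239.68

H-model: P₀ = D₀[(1+g_L) + H(g_S−g_L)]/(r−g_L), with H = 10/2 = 5.
P₀ = 7.04 × [(1+0.0583) + 5×(0.294−0.0583)] / (0.124−0.0583)
   = 7.04 × 2.2368 / 0.0657 = 239.6815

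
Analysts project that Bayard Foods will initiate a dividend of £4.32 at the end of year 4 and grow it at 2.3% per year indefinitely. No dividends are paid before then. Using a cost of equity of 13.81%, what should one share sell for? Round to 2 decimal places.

Deferred-dividend DDM. At t=3 the remaining stream is a growing perpetuity with first payment D_4 = 4.32.
V_3 = D_4/(r−g) = 4.32/(0.1381−0.023) = 37.5326
P₀ = V_3/(1+r)^3 = 37.5326/(1+0.1381)^3 = 25.4605

£25.46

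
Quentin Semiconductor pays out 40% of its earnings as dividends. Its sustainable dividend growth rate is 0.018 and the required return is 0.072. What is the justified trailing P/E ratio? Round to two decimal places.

7.54

Justified trailing P/E = b(1+g)/(r−g) = 0.40×(1+0.018)/(0.072−0.018) = 7.5407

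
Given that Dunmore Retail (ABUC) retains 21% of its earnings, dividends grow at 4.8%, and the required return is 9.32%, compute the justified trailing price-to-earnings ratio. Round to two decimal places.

18.32

Payout ratio b = 1 − 0.21 = 0.79.
Justified trailing P/E = b(1+g)/(r−g) = 0.79×(1+0.048)/(0.0932−0.048) = 18.3168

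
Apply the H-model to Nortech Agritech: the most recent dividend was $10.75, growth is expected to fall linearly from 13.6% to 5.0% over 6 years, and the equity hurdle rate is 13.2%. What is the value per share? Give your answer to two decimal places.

$171.48

H-model: P₀ = D₀[(1+g_L) + H(g_S−g_L)]/(r−g_L), with H = 6/2 = 3.
P₀ = 10.75 × [(1+0.05) + 3×(0.136−0.05)] / (0.132−0.05)
   = 10.75 × 1.3080 / 0.082 = 171.4756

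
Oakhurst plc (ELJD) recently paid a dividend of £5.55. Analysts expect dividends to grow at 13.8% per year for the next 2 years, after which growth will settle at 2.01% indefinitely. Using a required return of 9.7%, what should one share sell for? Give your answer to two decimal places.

£90.96

Two-stage DDM. Project D₁…D_2 at 0.138, terminal growth 0.0201, discount at r = 0.097.
D_1 = 6.3159
D_2 = 7.1875
Terminal value at t=2: TV = D_3/(r−g) = 7.3320/(0.097−0.0201) = 95.3441
P₀ = 6.3159/(1+0.097)^1 + 7.1875/(1+0.097)^2 + 95.3441/(1+0.097)^2 = 90.9584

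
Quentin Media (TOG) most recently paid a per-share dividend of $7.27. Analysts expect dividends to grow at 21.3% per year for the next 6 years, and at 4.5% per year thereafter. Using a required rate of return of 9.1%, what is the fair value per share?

Two-stage DDM. Project D₁…D_6 at 0.213, terminal growth 0.045, discount at r = 0.091.
D_1 = 8.8185
D_2 = 10.6969
D_3 = 12.9753
D_4 = 15.7390
D_5 = 19.0914
D_6 = 23.1579
Terminal value at t=6: TV = D_7/(r−g) = 24.2000/(0.091−0.045) = 526.0871
P₀ = 8.8185/(1+0.091)^1 + 10.6969/(1+0.091)^2 + 12.9753/(1+0.091)^3 + 15.7390/(1+0.091)^4 + 19.0914/(1+0.091)^5 + 23.1579/(1+0.091)^6 + 526.0871/(1+0.091)^6 = 376.2219

$376.22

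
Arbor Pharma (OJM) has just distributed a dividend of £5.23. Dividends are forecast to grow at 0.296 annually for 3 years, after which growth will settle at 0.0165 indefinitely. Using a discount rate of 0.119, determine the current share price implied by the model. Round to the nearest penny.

Two-stage DDM. Project D₁…D_3 at 0.296, terminal growth 0.0165, discount at r = 0.119.
D_1 = 6.7781
D_2 = 8.7844
D_3 = 11.3846
Terminal value at t=3: TV = D_4/(r−g) = 11.5724/(0.119−0.0165) = 112.9016
P₀ = 6.7781/(1+0.119)^1 + 8.7844/(1+0.119)^2 + 11.3846/(1+0.119)^3 + 112.9016/(1+0.119)^3 = 101.7745

£101.77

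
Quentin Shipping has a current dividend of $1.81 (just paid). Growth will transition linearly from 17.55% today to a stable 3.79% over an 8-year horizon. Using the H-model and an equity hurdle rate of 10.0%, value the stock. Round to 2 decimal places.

$46.29

H-model: P₀ = D₀[(1+g_L) + H(g_S−g_L)]/(r−g_L), with H = 8/2 = 4.
P₀ = 1.81 × [(1+0.0379) + 4×(0.1755−0.0379)] / (0.1−0.0379)
   = 1.81 × 1.5883 / 0.0621 = 46.2934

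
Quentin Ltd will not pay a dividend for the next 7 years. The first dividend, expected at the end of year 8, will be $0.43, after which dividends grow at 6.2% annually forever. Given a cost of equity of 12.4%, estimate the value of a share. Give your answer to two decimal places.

Deferred-dividend DDM. At t=7 the remaining stream is a growing perpetuity with first payment D_8 = 0.43.
V_7 = D_8/(r−g) = 0.43/(0.124−0.062) = 6.9355
P₀ = V_7/(1+r)^7 = 6.9355/(1+0.124)^7 = 3.0599

$3.06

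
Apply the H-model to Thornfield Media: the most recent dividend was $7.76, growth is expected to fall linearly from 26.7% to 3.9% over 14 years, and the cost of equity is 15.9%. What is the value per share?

$170.40

H-model: P₀ = D₀[(1+g_L) + H(g_S−g_L)]/(r−g_L), with H = 14/2 = 7.
P₀ = 7.76 × [(1+0.039) + 7×(0.267−0.039)] / (0.159−0.039)
   = 7.76 × 2.6350 / 0.12 = 170.3967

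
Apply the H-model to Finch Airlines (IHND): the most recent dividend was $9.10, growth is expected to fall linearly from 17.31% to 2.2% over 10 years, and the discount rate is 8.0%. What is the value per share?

$278.88

H-model: P₀ = D₀[(1+g_L) + H(g_S−g_L)]/(r−g_L), with H = 10/2 = 5.
P₀ = 9.10 × [(1+0.022) + 5×(0.1731−0.022)] / (0.08−0.022)
   = 9.10 × 1.7775 / 0.058 = 278.8836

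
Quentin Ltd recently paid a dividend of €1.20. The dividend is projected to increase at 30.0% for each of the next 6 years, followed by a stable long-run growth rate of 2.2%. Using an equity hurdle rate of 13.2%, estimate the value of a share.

Two-stage DDM. Project D₁…D_6 at 0.3, terminal growth 0.022, discount at r = 0.132.
D_1 = 1.5600
D_2 = 2.0280
D_3 = 2.6364
D_4 = 3.4273
D_5 = 4.4555
D_6 = 5.7922
Terminal value at t=6: TV = D_7/(r−g) = 5.9196/(0.132−0.022) = 53.8145
P₀ = 1.5600/(1+0.132)^1 + 2.0280/(1+0.132)^2 + 2.6364/(1+0.132)^3 + 3.4273/(1+0.132)^4 + 4.4555/(1+0.132)^5 + 5.7922/(1+0.132)^6 + 53.8145/(1+0.132)^6 = 37.5904

€37.59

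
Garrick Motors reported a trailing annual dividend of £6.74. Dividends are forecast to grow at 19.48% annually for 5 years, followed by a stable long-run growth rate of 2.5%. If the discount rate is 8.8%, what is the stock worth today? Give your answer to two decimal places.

Two-stage DDM. Project D₁…D_5 at 0.1948, terminal growth 0.025, discount at r = 0.088.
D_1 = 8.0530
D_2 = 9.6217
D_3 = 11.4960
D_4 = 13.7354
D_5 = 16.4110
Terminal value at t=5: TV = D_6/(r−g) = 16.8213/(0.088−0.025) = 267.0049
P₀ = 8.0530/(1+0.088)^1 + 9.6217/(1+0.088)^2 + 11.4960/(1+0.088)^3 + 13.7354/(1+0.088)^4 + 16.4110/(1+0.088)^5 + 267.0049/(1+0.088)^5 = 220.1582

£220.16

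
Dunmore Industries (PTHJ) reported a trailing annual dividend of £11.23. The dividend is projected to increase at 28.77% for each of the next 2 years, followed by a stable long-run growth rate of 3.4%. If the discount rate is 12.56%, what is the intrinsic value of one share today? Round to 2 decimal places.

£193.45

Two-stage DDM. Project D₁…D_2 at 0.2877, terminal growth 0.034, discount at r = 0.1256.
D_1 = 14.4609
D_2 = 18.6213
Terminal value at t=2: TV = D_3/(r−g) = 19.2544/(0.1256−0.034) = 210.2007
P₀ = 14.4609/(1+0.1256)^1 + 18.6213/(1+0.1256)^2 + 210.2007/(1+0.1256)^2 = 193.4522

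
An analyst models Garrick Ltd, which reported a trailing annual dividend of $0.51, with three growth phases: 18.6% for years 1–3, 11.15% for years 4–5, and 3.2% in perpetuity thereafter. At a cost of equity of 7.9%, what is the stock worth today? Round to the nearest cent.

Three-stage DDM. Project D₁…D_5; terminal Gordon value at t=5 with g = 0.032; discount at r = 0.079.
D_1 = 0.6049
D_2 = 0.7174
D_3 = 0.8508
D_4 = 0.9457
D_5 = 1.0511
TV_5 = 1.0847/(0.079−0.032) = 23.0794
P₀ = Σ Dₜ/(1+r)ᵗ + TV_5/(1+r)^5 = 19.0507

$19.05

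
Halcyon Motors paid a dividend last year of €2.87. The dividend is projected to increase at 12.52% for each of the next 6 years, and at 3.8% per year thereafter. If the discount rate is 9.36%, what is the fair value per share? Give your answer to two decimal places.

Two-stage DDM. Project D₁…D_6 at 0.1252, terminal growth 0.038, discount at r = 0.0936.
D_1 = 3.2293
D_2 = 3.6336
D_3 = 4.0886
D_4 = 4.6005
D_5 = 5.1764
D_6 = 5.8245
Terminal value at t=6: TV = D_7/(r−g) = 6.0459/(0.0936−0.038) = 108.7384
P₀ = 3.2293/(1+0.0936)^1 + 3.6336/(1+0.0936)^2 + 4.0886/(1+0.0936)^3 + 4.6005/(1+0.0936)^4 + 5.1764/(1+0.0936)^5 + 5.8245/(1+0.0936)^6 + 108.7384/(1+0.0936)^6 = 82.6149

€82.61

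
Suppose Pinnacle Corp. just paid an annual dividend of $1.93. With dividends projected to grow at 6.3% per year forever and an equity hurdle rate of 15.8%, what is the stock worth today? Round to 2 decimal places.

$21.60

Gordon growth model: P₀ = D₁/(r − g). D₁ = 1.93 × (1 + 0.063) = 2.0516.
P₀ = 2.0516 / (0.158 − 0.063) = 2.0516 / 0.095 = 21.5957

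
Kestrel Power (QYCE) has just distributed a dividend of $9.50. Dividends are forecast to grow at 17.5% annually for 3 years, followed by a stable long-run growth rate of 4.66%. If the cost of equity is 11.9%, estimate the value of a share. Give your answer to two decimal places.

Two-stage DDM. Project D₁…D_3 at 0.175, terminal growth 0.0466, discount at r = 0.119.
D_1 = 11.1625
D_2 = 13.1159
D_3 = 15.4112
Terminal value at t=3: TV = D_4/(r−g) = 16.1294/(0.119−0.0466) = 222.7816
P₀ = 11.1625/(1+0.119)^1 + 13.1159/(1+0.119)^2 + 15.4112/(1+0.119)^3 + 222.7816/(1+0.119)^3 = 190.4460

$190.45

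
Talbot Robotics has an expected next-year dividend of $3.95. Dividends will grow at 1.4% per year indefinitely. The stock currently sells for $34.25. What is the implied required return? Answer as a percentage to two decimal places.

Rearranging the constant-growth DDM: r = D₁/P₀ + g.
r = 3.9500 / 34.25 + 0.014 = 0.11533 + 0.014 = 0.12933

12.93%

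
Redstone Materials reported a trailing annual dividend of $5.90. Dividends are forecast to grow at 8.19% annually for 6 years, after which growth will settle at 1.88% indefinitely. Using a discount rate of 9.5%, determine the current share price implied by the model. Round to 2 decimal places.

$107.33

Two-stage DDM. Project D₁…D_6 at 0.0819, terminal growth 0.0188, discount at r = 0.095.
D_1 = 6.3832
D_2 = 6.9060
D_3 = 7.4716
D_4 = 8.0835
D_5 = 8.7456
D_6 = 9.4618
Terminal value at t=6: TV = D_7/(r−g) = 9.6397/(0.095−0.0188) = 126.5053
P₀ = 6.3832/(1+0.095)^1 + 6.9060/(1+0.095)^2 + 7.4716/(1+0.095)^3 + 8.0835/(1+0.095)^4 + 8.7456/(1+0.095)^5 + 9.4618/(1+0.095)^6 + 126.5053/(1+0.095)^6 = 107.3348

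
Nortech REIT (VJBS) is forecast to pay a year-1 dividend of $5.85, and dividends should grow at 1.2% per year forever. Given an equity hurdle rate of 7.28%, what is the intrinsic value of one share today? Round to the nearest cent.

$96.22

Gordon growth model: P₀ = D₁/(r − g), with D₁ = 5.85 given directly.
P₀ = 5.8500 / (0.0728 − 0.012) = 5.8500 / 0.0608 = 96.2171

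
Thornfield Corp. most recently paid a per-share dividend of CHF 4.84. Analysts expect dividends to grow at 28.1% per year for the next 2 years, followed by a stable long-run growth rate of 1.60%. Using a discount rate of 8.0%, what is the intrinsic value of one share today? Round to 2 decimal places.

CHF 120.65

Two-stage DDM. Project D₁…D_2 at 0.281, terminal growth 0.016, discount at r = 0.08.
D_1 = 6.2000
D_2 = 7.9423
Terminal value at t=2: TV = D_3/(r−g) = 8.0693/(0.08−0.016) = 126.0832
P₀ = 6.2000/(1+0.08)^1 + 7.9423/(1+0.08)^2 + 126.0832/(1+0.08)^2 = 120.6460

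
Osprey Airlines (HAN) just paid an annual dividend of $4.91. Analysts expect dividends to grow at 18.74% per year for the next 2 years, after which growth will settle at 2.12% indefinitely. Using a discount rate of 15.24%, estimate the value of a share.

$50.85

Two-stage DDM. Project D₁…D_2 at 0.1874, terminal growth 0.0212, discount at r = 0.1524.
D_1 = 5.8301
D_2 = 6.9227
Terminal value at t=2: TV = D_3/(r−g) = 7.0695/(0.1524−0.0212) = 53.8831
P₀ = 5.8301/(1+0.1524)^1 + 6.9227/(1+0.1524)^2 + 53.8831/(1+0.1524)^2 = 50.8457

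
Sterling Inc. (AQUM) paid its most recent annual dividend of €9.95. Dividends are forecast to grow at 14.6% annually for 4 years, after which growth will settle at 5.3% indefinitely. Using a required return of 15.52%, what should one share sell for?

Two-stage DDM. Project D₁…D_4 at 0.146, terminal growth 0.053, discount at r = 0.1552.
D_1 = 11.4027
D_2 = 13.0675
D_3 = 14.9753
D_4 = 17.1617
Terminal value at t=4: TV = D_5/(r−g) = 18.0713/(0.1552−0.053) = 176.8231
P₀ = 11.4027/(1+0.1552)^1 + 13.0675/(1+0.1552)^2 + 14.9753/(1+0.1552)^3 + 17.1617/(1+0.1552)^4 + 176.8231/(1+0.1552)^4 = 138.3050

€138.30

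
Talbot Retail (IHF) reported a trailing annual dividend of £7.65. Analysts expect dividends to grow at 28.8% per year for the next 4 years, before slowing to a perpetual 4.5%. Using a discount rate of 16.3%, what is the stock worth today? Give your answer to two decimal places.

£141.67

Two-stage DDM. Project D₁…D_4 at 0.288, terminal growth 0.045, discount at r = 0.163.
D_1 = 9.8532
D_2 = 12.6909
D_3 = 16.3459
D_4 = 21.0535
Terminal value at t=4: TV = D_5/(r−g) = 22.0009/(0.163−0.045) = 186.4486
P₀ = 9.8532/(1+0.163)^1 + 12.6909/(1+0.163)^2 + 16.3459/(1+0.163)^3 + 21.0535/(1+0.163)^4 + 186.4486/(1+0.163)^4 = 141.6700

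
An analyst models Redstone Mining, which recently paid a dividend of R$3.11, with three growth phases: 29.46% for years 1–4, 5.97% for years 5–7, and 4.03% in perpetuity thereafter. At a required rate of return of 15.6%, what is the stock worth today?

Three-stage DDM. Project D₁…D_7; terminal Gordon value at t=7 with g = 0.0403; discount at r = 0.156.
D_1 = 4.0262
D_2 = 5.2123
D_3 = 6.7479
D_4 = 8.7358
D_5 = 9.2573
D_6 = 9.8100
D_7 = 10.3956
TV_7 = 10.8146/(0.156−0.0403) = 93.4710
P₀ = Σ Dₜ/(1+r)ᵗ + TV_7/(1+r)^7 = 62.8889

R$62.89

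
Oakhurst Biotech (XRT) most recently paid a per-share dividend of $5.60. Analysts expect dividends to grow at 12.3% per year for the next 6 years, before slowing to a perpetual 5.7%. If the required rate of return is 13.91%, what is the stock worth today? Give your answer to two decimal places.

Two-stage DDM. Project D₁…D_6 at 0.123, terminal growth 0.057, discount at r = 0.1391.
D_1 = 6.2888
D_2 = 7.0623
D_3 = 7.9310
D_4 = 8.9065
D_5 = 10.0020
D_6 = 11.2322
Terminal value at t=6: TV = D_7/(r−g) = 11.8725/(0.1391−0.057) = 144.6100
P₀ = 6.2888/(1+0.1391)^1 + 7.0623/(1+0.1391)^2 + 7.9310/(1+0.1391)^3 + 8.9065/(1+0.1391)^4 + 10.0020/(1+0.1391)^5 + 11.2322/(1+0.1391)^6 + 144.6100/(1+0.1391)^6 = 98.1718

$98.17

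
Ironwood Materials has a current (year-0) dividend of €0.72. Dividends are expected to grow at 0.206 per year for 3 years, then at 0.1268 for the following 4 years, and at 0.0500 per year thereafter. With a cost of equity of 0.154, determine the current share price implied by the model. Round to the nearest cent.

Three-stage DDM. Project D₁…D_7; terminal Gordon value at t=7 with g = 0.05; discount at r = 0.154.
D_1 = 0.8683
D_2 = 1.0472
D_3 = 1.2629
D_4 = 1.4231
D_5 = 1.6035
D_6 = 1.8068
D_7 = 2.0359
TV_7 = 2.1377/(0.154−0.05) = 20.5550
P₀ = Σ Dₜ/(1+r)ᵗ + TV_7/(1+r)^7 = 13.0004

€13.00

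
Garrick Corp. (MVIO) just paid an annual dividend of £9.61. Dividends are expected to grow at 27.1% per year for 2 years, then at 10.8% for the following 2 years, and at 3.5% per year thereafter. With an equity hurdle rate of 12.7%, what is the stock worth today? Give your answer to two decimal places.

£179.80

Three-stage DDM. Project D₁…D_4; terminal Gordon value at t=4 with g = 0.035; discount at r = 0.127.
D_1 = 12.2143
D_2 = 15.5244
D_3 = 17.2010
D_4 = 19.0587
TV_4 = 19.7258/(0.127−0.035) = 214.4107
P₀ = Σ Dₜ/(1+r)ᵗ + TV_4/(1+r)^4 = 179.7992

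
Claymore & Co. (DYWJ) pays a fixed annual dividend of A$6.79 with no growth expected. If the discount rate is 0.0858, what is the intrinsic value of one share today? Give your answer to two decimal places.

A$79.14

Zero-growth DDM (perpetuity): P₀ = D/r = 6.79 / 0.0858 = 79.1375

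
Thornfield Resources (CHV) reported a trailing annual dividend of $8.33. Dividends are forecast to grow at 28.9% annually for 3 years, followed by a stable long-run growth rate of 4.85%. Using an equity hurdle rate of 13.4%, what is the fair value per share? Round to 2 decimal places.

Two-stage DDM. Project D₁…D_3 at 0.289, terminal growth 0.0485, discount at r = 0.134.
D_1 = 10.7374
D_2 = 13.8405
D_3 = 17.8404
Terminal value at t=3: TV = D_4/(r−g) = 18.7056/(0.134−0.0485) = 218.7792
P₀ = 10.7374/(1+0.134)^1 + 13.8405/(1+0.134)^2 + 17.8404/(1+0.134)^3 + 218.7792/(1+0.134)^3 = 182.4914

$182.49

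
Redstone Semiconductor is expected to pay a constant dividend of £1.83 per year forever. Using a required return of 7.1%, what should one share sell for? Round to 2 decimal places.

£25.77

Zero-growth DDM (perpetuity): P₀ = D/r = 1.83 / 0.071 = 25.7746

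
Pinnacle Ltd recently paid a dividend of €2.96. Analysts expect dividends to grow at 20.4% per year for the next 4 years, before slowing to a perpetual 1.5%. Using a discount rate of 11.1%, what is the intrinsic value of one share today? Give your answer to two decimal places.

€57.70

Two-stage DDM. Project D₁…D_4 at 0.204, terminal growth 0.015, discount at r = 0.111.
D_1 = 3.5638
D_2 = 4.2909
D_3 = 5.1662
D_4 = 6.2201
Terminal value at t=4: TV = D_5/(r−g) = 6.3134/(0.111−0.015) = 65.7646
P₀ = 3.5638/(1+0.111)^1 + 4.2909/(1+0.111)^2 + 5.1662/(1+0.111)^3 + 6.2201/(1+0.111)^4 + 65.7646/(1+0.111)^4 = 57.6994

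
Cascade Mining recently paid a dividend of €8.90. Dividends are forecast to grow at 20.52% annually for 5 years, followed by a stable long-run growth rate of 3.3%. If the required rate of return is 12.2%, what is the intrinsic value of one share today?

Two-stage DDM. Project D₁…D_5 at 0.2052, terminal growth 0.033, discount at r = 0.122.
D_1 = 10.7263
D_2 = 12.9273
D_3 = 15.5800
D_4 = 18.7770
D_5 = 22.6301
Terminal value at t=5: TV = D_6/(r−g) = 23.3768/(0.122−0.033) = 262.6612
P₀ = 10.7263/(1+0.122)^1 + 12.9273/(1+0.122)^2 + 15.5800/(1+0.122)^3 + 18.7770/(1+0.122)^4 + 22.6301/(1+0.122)^5 + 262.6612/(1+0.122)^5 = 203.1517

€203.15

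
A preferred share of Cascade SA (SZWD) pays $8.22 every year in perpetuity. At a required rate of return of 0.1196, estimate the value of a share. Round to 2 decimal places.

$68.73

Zero-growth DDM (perpetuity): P₀ = D/r = 8.22 / 0.1196 = 68.7291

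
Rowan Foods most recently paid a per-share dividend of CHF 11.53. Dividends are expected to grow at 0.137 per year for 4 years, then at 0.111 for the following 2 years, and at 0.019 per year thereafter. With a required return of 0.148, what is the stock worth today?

Three-stage DDM. Project D₁…D_6; terminal Gordon value at t=6 with g = 0.019; discount at r = 0.148.
D_1 = 13.1096
D_2 = 14.9056
D_3 = 16.9477
D_4 = 19.2695
D_5 = 21.4085
D_6 = 23.7848
TV_6 = 24.2367/(0.148−0.019) = 187.8814
P₀ = Σ Dₜ/(1+r)ᵗ + TV_6/(1+r)^6 = 148.2324

CHF 148.23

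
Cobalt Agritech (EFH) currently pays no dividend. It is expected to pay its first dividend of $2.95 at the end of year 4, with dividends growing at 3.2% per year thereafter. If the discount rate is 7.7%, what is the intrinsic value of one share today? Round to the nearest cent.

$52.48

Deferred-dividend DDM. At t=3 the remaining stream is a growing perpetuity with first payment D_4 = 2.95.
V_3 = D_4/(r−g) = 2.95/(0.077−0.032) = 65.5556
P₀ = V_3/(1+r)^3 = 65.5556/(1+0.077)^3 = 52.4762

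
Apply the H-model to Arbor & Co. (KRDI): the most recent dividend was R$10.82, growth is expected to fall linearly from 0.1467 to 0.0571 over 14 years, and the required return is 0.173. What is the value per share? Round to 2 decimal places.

H-model: P₀ = D₀[(1+g_L) + H(g_S−g_L)]/(r−g_L), with H = 14/2 = 7.
P₀ = 10.82 × [(1+0.0571) + 7×(0.1467−0.0571)] / (0.173−0.0571)
   = 10.82 × 1.6843 / 0.1159 = 157.2401

R$157.24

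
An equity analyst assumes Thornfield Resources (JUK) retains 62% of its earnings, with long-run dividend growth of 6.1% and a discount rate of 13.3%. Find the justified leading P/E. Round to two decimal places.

Payout ratio b = 1 − 0.62 = 0.38.
Justified leading P/E = b/(r−g) = 0.38/(0.133−0.061) = 5.2778

5.28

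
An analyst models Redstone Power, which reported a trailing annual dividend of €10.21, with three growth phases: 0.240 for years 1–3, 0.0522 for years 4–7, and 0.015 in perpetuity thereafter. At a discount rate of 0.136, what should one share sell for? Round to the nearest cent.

€162.59

Three-stage DDM. Project D₁…D_7; terminal Gordon value at t=7 with g = 0.015; discount at r = 0.136.
D_1 = 12.6604
D_2 = 15.6989
D_3 = 19.4666
D_4 = 20.4828
D_5 = 21.5520
D_6 = 22.6770
D_7 = 23.8607
TV_7 = 24.2187/(0.136−0.015) = 200.1542
P₀ = Σ Dₜ/(1+r)ᵗ + TV_7/(1+r)^7 = 162.5858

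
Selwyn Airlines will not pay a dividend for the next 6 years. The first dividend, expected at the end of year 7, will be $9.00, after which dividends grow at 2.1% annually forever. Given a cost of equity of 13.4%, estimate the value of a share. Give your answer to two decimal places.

Deferred-dividend DDM. At t=6 the remaining stream is a growing perpetuity with first payment D_7 = 9.00.
V_6 = D_7/(r−g) = 9.00/(0.134−0.021) = 79.6460
P₀ = V_6/(1+r)^6 = 79.6460/(1+0.134)^6 = 37.4529

$37.45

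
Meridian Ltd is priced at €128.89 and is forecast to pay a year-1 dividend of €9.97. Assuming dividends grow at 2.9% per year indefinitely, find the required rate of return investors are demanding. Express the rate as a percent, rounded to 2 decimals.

Rearranging the constant-growth DDM: r = D₁/P₀ + g.
r = 9.9700 / 128.89 + 0.029 = 0.07735 + 0.029 = 0.10635

10.64%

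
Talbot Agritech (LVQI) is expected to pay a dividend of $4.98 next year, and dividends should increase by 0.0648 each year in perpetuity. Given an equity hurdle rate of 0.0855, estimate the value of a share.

Gordon growth model: P₀ = D₁/(r − g), with D₁ = 4.98 given directly.
P₀ = 4.9800 / (0.0855 − 0.0648) = 4.9800 / 0.0207 = 240.5797

$240.58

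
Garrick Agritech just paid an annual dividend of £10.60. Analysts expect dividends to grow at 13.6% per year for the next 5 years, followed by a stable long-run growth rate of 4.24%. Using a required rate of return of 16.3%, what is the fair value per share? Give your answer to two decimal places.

£130.89

Two-stage DDM. Project D₁…D_5 at 0.136, terminal growth 0.0424, discount at r = 0.163.
D_1 = 12.0416
D_2 = 13.6793
D_3 = 15.5396
D_4 = 17.6530
D_5 = 20.0538
Terminal value at t=5: TV = D_6/(r−g) = 20.9041/(0.163−0.0424) = 173.3343
P₀ = 12.0416/(1+0.163)^1 + 13.6793/(1+0.163)^2 + 15.5396/(1+0.163)^3 + 17.6530/(1+0.163)^4 + 20.0538/(1+0.163)^5 + 173.3343/(1+0.163)^5 = 130.8888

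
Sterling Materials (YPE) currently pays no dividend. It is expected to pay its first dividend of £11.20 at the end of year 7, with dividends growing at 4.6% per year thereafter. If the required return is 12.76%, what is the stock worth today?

£66.77

Deferred-dividend DDM. At t=6 the remaining stream is a growing perpetuity with first payment D_7 = 11.20.
V_6 = D_7/(r−g) = 11.20/(0.1276−0.046) = 137.2549
P₀ = V_6/(1+r)^6 = 137.2549/(1+0.1276)^6 = 66.7725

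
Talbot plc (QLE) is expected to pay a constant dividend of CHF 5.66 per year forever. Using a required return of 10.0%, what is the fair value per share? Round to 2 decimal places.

Zero-growth DDM (perpetuity): P₀ = D/r = 5.66 / 0.1 = 56.6000

CHF 56.60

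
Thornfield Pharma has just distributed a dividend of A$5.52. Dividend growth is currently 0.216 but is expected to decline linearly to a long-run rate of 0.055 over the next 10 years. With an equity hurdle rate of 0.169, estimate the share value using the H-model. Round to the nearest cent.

H-model: P₀ = D₀[(1+g_L) + H(g_S−g_L)]/(r−g_L), with H = 10/2 = 5.
P₀ = 5.52 × [(1+0.055) + 5×(0.216−0.055)] / (0.169−0.055)
   = 5.52 × 1.8600 / 0.114 = 90.0632

A$90.06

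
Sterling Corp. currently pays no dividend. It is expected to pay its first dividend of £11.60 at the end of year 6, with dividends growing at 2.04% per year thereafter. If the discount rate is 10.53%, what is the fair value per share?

Deferred-dividend DDM. At t=5 the remaining stream is a growing perpetuity with first payment D_6 = 11.60.
V_5 = D_6/(r−g) = 11.60/(0.1053−0.0204) = 136.6313
P₀ = V_5/(1+r)^5 = 136.6313/(1+0.1053)^5 = 82.8227

£82.82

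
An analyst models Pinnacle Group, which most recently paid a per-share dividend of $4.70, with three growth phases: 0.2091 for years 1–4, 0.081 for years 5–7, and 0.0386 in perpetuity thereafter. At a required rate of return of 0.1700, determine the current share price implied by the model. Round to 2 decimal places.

Three-stage DDM. Project D₁…D_7; terminal Gordon value at t=7 with g = 0.0386; discount at r = 0.17.
D_1 = 5.6828
D_2 = 6.8710
D_3 = 8.3078
D_4 = 10.0449
D_5 = 10.8586
D_6 = 11.7381
D_7 = 12.6889
TV_7 = 13.1787/(0.17−0.0386) = 100.2944
P₀ = Σ Dₜ/(1+r)ᵗ + TV_7/(1+r)^7 = 67.5983

$67.60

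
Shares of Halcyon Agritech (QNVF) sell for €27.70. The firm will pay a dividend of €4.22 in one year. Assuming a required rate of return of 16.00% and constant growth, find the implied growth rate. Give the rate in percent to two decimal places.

From P₀ = D₁/(r − g), the implied growth is g = r − D₁/P₀.
g = 0.16 − 4.22/27.70 = 0.16 − 0.15235 = 0.00765

0.77%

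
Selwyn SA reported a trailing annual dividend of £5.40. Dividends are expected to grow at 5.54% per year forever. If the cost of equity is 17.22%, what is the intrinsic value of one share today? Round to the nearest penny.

Gordon growth model: P₀ = D₁/(r − g). D₁ = 5.40 × (1 + 0.0554) = 5.6992.
P₀ = 5.6992 / (0.1722 − 0.0554) = 5.6992 / 0.1168 = 48.7942

£48.79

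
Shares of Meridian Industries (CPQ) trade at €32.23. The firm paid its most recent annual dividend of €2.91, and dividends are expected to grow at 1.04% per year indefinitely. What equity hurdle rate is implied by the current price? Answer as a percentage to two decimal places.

10.16%

Rearranging the constant-growth DDM: r = D₁/P₀ + g.
D₁ = 2.91 × (1 + 0.0104) = 2.9403.
r = 2.9403 / 32.23 + 0.0104 = 0.09123 + 0.0104 = 0.10163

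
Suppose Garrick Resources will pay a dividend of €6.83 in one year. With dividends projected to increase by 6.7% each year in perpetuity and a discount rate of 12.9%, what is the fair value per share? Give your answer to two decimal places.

Gordon growth model: P₀ = D₁/(r − g), with D₁ = 6.83 given directly.
P₀ = 6.8300 / (0.129 − 0.067) = 6.8300 / 0.062 = 110.1613

€110.16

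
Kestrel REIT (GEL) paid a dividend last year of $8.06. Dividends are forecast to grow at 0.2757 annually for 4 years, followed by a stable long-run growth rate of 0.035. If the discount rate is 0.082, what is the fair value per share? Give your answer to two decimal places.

$392.47

Two-stage DDM. Project D₁…D_4 at 0.2757, terminal growth 0.035, discount at r = 0.082.
D_1 = 10.2821
D_2 = 13.1169
D_3 = 16.7333
D_4 = 21.3466
Terminal value at t=4: TV = D_5/(r−g) = 22.0938/(0.082−0.035) = 470.0800
P₀ = 10.2821/(1+0.082)^1 + 13.1169/(1+0.082)^2 + 16.7333/(1+0.082)^3 + 21.3466/(1+0.082)^4 + 470.0800/(1+0.082)^4 = 392.4668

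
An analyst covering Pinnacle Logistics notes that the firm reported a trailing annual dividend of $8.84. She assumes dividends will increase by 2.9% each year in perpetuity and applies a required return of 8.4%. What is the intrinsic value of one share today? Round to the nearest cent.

$165.39

Gordon growth model: P₀ = D₁/(r − g). D₁ = 8.84 × (1 + 0.029) = 9.0964.
P₀ = 9.0964 / (0.084 − 0.029) = 9.0964 / 0.055 = 165.3884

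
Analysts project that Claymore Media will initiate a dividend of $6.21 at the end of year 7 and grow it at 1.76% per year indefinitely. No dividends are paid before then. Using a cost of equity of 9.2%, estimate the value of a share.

$49.22

Deferred-dividend DDM. At t=6 the remaining stream is a growing perpetuity with first payment D_7 = 6.21.
V_6 = D_7/(r−g) = 6.21/(0.092−0.0176) = 83.4677
P₀ = V_6/(1+r)^6 = 83.4677/(1+0.092)^6 = 49.2247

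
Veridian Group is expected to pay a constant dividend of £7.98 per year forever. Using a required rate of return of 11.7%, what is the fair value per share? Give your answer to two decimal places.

Zero-growth DDM (perpetuity): P₀ = D/r = 7.98 / 0.117 = 68.2051

£68.21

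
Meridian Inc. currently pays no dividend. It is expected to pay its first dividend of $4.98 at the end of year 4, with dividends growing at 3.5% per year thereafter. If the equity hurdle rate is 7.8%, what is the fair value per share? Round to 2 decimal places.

Deferred-dividend DDM. At t=3 the remaining stream is a growing perpetuity with first payment D_4 = 4.98.
V_3 = D_4/(r−g) = 4.98/(0.078−0.035) = 115.8140
P₀ = V_3/(1+r)^3 = 115.8140/(1+0.078)^3 = 92.4495

$92.45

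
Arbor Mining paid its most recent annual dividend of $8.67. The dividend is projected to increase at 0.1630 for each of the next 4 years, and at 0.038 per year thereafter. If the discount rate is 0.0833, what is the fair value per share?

$305.45

Two-stage DDM. Project D₁…D_4 at 0.163, terminal growth 0.038, discount at r = 0.0833.
D_1 = 10.0832
D_2 = 11.7268
D_3 = 13.6382
D_4 = 15.8613
Terminal value at t=4: TV = D_5/(r−g) = 16.4640/(0.0833−0.038) = 363.4437
P₀ = 10.0832/(1+0.0833)^1 + 11.7268/(1+0.0833)^2 + 13.6382/(1+0.0833)^3 + 15.8613/(1+0.0833)^4 + 363.4437/(1+0.0833)^4 = 305.4471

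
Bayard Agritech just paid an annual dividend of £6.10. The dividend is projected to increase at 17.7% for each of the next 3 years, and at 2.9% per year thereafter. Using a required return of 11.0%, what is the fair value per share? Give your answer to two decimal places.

£112.99

Two-stage DDM. Project D₁…D_3 at 0.177, terminal growth 0.029, discount at r = 0.11.
D_1 = 7.1797
D_2 = 8.4505
D_3 = 9.9462
Terminal value at t=3: TV = D_4/(r−g) = 10.2347/(0.11−0.029) = 126.3542
P₀ = 7.1797/(1+0.11)^1 + 8.4505/(1+0.11)^2 + 9.9462/(1+0.11)^3 + 126.3542/(1+0.11)^3 = 112.9885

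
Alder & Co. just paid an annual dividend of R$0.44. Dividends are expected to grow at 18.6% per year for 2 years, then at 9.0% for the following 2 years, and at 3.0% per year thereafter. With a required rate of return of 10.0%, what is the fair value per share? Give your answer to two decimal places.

Three-stage DDM. Project D₁…D_4; terminal Gordon value at t=4 with g = 0.03; discount at r = 0.1.
D_1 = 0.5218
D_2 = 0.6189
D_3 = 0.6746
D_4 = 0.7353
TV_4 = 0.7574/(0.1−0.03) = 10.8197
P₀ = Σ Dₜ/(1+r)ᵗ + TV_4/(1+r)^4 = 9.3849

R$9.38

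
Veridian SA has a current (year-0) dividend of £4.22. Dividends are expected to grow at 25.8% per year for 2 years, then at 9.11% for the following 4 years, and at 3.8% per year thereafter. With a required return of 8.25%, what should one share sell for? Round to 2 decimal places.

£171.07

Three-stage DDM. Project D₁…D_6; terminal Gordon value at t=6 with g = 0.038; discount at r = 0.0825.
D_1 = 5.3088
D_2 = 6.6784
D_3 = 7.2868
D_4 = 7.9507
D_5 = 8.6750
D_6 = 9.4652
TV_6 = 9.8249/(0.0825−0.038) = 220.7849
P₀ = Σ Dₜ/(1+r)ᵗ + TV_6/(1+r)^6 = 171.0719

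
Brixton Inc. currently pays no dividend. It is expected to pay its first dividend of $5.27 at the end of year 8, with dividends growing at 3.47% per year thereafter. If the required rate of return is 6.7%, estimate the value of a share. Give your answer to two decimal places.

$103.62

Deferred-dividend DDM. At t=7 the remaining stream is a growing perpetuity with first payment D_8 = 5.27.
V_7 = D_8/(r−g) = 5.27/(0.067−0.0347) = 163.1579
P₀ = V_7/(1+r)^7 = 163.1579/(1+0.067)^7 = 103.6232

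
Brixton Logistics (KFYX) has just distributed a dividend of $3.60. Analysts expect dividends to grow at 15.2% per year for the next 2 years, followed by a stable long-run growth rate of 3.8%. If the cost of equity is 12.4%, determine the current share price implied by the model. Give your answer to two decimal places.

Two-stage DDM. Project D₁…D_2 at 0.152, terminal growth 0.038, discount at r = 0.124.
D_1 = 4.1472
D_2 = 4.7776
Terminal value at t=2: TV = D_3/(r−g) = 4.9591/(0.124−0.038) = 57.6642
P₀ = 4.1472/(1+0.124)^1 + 4.7776/(1+0.124)^2 + 57.6642/(1+0.124)^2 = 53.1142

$53.11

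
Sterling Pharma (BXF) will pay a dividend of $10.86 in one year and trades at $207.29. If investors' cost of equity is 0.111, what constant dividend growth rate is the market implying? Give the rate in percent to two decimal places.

From P₀ = D₁/(r − g), the implied growth is g = r − D₁/P₀.
g = 0.111 − 10.86/207.29 = 0.111 − 0.05239 = 0.05861

5.86%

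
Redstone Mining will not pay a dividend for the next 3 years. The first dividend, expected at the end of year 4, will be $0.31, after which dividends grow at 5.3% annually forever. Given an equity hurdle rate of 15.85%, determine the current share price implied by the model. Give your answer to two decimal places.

Deferred-dividend DDM. At t=3 the remaining stream is a growing perpetuity with first payment D_4 = 0.31.
V_3 = D_4/(r−g) = 0.31/(0.1585−0.053) = 2.9384
P₀ = V_3/(1+r)^3 = 2.9384/(1+0.1585)^3 = 1.8898

$1.89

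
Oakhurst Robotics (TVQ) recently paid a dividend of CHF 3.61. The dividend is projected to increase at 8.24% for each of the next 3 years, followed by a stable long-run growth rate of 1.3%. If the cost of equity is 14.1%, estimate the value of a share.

Two-stage DDM. Project D₁…D_3 at 0.0824, terminal growth 0.013, discount at r = 0.141.
D_1 = 3.9075
D_2 = 4.2294
D_3 = 4.5779
Terminal value at t=3: TV = D_4/(r−g) = 4.6375/(0.141−0.013) = 36.2301
P₀ = 3.9075/(1+0.141)^1 + 4.2294/(1+0.141)^2 + 4.5779/(1+0.141)^3 + 36.2301/(1+0.141)^3 = 34.1452

CHF 34.15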